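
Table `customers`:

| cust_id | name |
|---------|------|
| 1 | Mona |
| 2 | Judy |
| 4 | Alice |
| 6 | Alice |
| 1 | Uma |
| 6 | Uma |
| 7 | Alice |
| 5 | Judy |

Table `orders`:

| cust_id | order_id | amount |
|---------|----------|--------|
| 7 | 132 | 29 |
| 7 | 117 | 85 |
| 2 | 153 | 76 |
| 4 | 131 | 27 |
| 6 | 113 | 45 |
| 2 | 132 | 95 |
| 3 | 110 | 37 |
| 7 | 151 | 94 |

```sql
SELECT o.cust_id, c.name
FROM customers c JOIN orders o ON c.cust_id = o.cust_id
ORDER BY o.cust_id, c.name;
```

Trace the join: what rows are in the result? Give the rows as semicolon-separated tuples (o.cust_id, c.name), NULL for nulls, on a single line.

(2, Judy); (2, Judy); (4, Alice); (6, Alice); (6, Uma); (7, Alice); (7, Alice); (7, Alice)

INNER JOIN keeps only pairs where the ON condition holds.
Matching on c.cust_id = o.cust_id.
- c (cust_id=1) has no partner → excluded.
- c (cust_id=2) pairs with 2 row(s) of o.
- c (cust_id=4) pairs with 1 row(s) of o.
- c (cust_id=6) pairs with 1 row(s) of o.
- c (cust_id=1) has no partner → excluded.
- c (cust_id=6) pairs with 1 row(s) of o.
- c (cust_id=7) pairs with 3 row(s) of o.
- c (cust_id=5) has no partner → excluded.
After projecting and ordering:
o.cust_id | c.name
2 | Judy
2 | Judy
4 | Alice
6 | Alice
6 | Uma
7 | Alice
7 | Alice
7 | Alice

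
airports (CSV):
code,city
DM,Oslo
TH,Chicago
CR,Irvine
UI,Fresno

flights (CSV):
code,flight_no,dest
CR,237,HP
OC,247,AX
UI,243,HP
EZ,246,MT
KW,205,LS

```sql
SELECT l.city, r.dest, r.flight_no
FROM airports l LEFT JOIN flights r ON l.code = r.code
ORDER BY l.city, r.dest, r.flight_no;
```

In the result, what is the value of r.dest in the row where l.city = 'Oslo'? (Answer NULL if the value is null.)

NULL

LEFT JOIN keeps every row from `airports`; unmatched rows get NULL for `flights`'s columns.
Matching on l.code = r.code.
- l row (code=DM): no match → kept, r columns NULL.
- l row (code=TH): no match → kept, r columns NULL.
- l row (code=CR): matches 1 r row(s) → 1 output row(s).
- l row (code=UI): matches 1 r row(s) → 1 output row(s).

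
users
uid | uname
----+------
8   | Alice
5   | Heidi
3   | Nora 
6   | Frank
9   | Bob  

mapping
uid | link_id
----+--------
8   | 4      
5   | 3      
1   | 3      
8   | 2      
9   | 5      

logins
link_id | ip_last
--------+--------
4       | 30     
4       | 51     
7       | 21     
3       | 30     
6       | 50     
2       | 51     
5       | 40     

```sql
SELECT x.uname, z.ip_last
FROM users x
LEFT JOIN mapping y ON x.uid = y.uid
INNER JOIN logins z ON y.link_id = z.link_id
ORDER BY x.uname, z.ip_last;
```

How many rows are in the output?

5

Evaluate left to right. First `users x LEFT JOIN mapping y` on uid: 6 row(s).
Then INNER JOIN `logins z` on link_id: keep only rows whose y.link_id appears in z.
Result: 5 row(s).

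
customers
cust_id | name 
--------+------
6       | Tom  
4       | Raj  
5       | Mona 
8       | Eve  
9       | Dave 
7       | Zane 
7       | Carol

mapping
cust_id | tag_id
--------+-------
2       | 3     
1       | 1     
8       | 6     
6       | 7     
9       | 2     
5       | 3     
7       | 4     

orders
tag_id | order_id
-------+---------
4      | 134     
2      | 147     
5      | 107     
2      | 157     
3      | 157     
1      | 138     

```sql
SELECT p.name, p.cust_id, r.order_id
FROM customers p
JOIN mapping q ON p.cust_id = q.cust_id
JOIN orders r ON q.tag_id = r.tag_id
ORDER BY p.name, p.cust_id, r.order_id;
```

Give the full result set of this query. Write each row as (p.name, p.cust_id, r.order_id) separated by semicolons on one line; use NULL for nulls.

Joins associate left-to-right: customers INNER JOIN mapping on cust_id gives 6 intermediate row(s).
Then INNER JOIN `orders r` on tag_id: keep only rows whose q.tag_id appears in r.

(Carol, 7, 134); (Dave, 9, 147); (Dave, 9, 157); (Mona, 5, 157); (Zane, 7, 134)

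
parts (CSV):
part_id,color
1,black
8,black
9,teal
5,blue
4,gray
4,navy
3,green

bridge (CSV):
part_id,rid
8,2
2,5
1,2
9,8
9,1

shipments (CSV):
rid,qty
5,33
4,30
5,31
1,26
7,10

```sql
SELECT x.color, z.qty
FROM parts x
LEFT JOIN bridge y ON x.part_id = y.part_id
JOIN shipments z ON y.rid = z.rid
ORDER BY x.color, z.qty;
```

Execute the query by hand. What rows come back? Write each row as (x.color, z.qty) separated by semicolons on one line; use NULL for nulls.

Joins associate left-to-right: parts LEFT JOIN bridge on part_id gives 8 intermediate row(s).
Then INNER JOIN `shipments z` on rid: keep only rows whose y.rid appears in z.

(teal, 26)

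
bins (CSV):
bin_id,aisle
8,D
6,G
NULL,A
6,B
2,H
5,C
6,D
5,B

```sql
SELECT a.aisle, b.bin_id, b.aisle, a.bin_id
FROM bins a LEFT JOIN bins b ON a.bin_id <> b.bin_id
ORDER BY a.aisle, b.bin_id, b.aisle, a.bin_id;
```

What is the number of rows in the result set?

LEFT JOIN keeps every row from `bins a`; unmatched rows get NULL for `bins b`'s columns.
Matching on a.bin_id <> b.bin_id. A NULL in a compared column never satisfies the condition.
Matched pairs: 34; unmatched a rows kept: 1.
Total: 34 matched + 1 padded = 35 rows.

35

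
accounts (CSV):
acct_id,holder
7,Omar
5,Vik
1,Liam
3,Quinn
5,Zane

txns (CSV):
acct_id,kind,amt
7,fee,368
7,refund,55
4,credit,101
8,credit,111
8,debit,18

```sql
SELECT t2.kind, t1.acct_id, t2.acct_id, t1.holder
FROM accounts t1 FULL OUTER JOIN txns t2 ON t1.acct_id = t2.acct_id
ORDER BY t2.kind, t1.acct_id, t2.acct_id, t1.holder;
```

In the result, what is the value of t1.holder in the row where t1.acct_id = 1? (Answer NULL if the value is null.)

Liam

FULL OUTER JOIN keeps every row from both sides; unmatched rows get NULL for the other side's columns.
Matching on t1.acct_id = t2.acct_id.
- t1[0] acct_id=7 → 2 match(es) in t2 → 2 row(s).
- t1[1] acct_id=5 → no match; kept with NULLs on the t2 side.
- t1[2] acct_id=1 → no match; kept with NULLs on the t2 side.
- t1[3] acct_id=3 → no match; kept with NULLs on the t2 side.
- t1[4] acct_id=5 → no match; kept with NULLs on the t2 side.
- 3 row(s) from t2 found no t1 partner → padded with NULL.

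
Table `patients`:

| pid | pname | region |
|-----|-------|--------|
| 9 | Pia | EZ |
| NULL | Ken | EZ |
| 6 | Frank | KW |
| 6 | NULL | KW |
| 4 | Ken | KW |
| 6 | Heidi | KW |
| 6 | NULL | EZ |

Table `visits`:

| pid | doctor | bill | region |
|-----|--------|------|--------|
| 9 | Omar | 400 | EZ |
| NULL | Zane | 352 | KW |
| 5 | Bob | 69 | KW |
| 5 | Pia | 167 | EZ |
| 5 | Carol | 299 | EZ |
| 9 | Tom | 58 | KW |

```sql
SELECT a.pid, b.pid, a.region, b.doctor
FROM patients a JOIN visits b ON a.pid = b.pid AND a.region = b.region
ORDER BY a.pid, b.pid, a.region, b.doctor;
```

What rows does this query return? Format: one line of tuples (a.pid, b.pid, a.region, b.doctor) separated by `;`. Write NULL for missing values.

INNER JOIN keeps only pairs where the ON condition holds.
Matching on a.pid = b.pid AND a.region = b.region. A NULL in a compared column never satisfies the condition.
Matched pairs: 1.

(9, 9, EZ, Omar)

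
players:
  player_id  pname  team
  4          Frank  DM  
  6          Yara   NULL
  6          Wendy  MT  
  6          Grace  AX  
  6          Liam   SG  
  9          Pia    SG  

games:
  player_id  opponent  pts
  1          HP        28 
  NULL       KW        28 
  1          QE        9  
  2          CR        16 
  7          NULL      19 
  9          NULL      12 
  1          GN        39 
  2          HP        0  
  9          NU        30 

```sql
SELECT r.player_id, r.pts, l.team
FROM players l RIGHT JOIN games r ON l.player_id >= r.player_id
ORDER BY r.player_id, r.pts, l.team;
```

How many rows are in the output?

RIGHT JOIN keeps every row from `games`; unmatched rows get NULL for `players`'s columns.
Matching on l.player_id >= r.player_id. A NULL in a compared column never satisfies the condition.
Matched pairs: 33; unmatched r rows kept: 1.
Total: 33 matched + 1 padded = 34 rows.

34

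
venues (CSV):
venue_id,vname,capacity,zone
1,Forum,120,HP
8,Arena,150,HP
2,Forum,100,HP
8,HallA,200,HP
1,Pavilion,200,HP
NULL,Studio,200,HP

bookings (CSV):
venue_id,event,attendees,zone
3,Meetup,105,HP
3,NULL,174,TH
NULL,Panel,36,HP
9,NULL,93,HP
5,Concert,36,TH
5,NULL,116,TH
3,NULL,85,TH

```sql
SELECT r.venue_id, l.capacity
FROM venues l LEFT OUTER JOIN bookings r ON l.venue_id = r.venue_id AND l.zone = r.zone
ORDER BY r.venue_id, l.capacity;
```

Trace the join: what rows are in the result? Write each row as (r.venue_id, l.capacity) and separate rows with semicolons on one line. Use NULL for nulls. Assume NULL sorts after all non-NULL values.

(NULL, 100); (NULL, 120); (NULL, 150); (NULL, 200); (NULL, 200); (NULL, 200)

LEFT JOIN keeps every row from `venues`; unmatched rows get NULL for `bookings`'s columns.
Matching on l.venue_id = r.venue_id AND l.zone = r.zone. A NULL in a compared column never satisfies the condition.
- l[0] venue_id=1, zone=HP → no match; kept with NULLs on the r side.
- l[1] venue_id=8, zone=HP → no match; kept with NULLs on the r side.
- l[2] venue_id=2, zone=HP → no match; kept with NULLs on the r side.
- l[3] venue_id=8, zone=HP → no match; kept with NULLs on the r side.
- l[4] venue_id=1, zone=HP → no match; kept with NULLs on the r side.
- l[5] venue_id=NULL, zone=HP → no match; kept with NULLs on the r side.
After projecting and ordering:
r.venue_id | l.capacity
NULL | 100
NULL | 120
NULL | 150
NULL | 200
NULL | 200
NULL | 200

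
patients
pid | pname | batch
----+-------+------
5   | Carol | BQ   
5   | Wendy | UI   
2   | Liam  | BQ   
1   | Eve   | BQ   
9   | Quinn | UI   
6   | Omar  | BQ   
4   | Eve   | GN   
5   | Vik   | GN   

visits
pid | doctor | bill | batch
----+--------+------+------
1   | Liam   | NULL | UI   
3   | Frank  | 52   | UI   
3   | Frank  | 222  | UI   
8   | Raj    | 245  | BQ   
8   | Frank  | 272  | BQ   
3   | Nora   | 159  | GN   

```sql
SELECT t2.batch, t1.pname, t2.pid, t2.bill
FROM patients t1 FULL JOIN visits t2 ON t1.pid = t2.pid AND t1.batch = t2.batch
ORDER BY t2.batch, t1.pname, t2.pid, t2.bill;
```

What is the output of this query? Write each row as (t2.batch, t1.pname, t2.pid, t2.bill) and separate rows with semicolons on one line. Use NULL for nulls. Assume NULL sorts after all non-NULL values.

(BQ, NULL, 8, 245); (BQ, NULL, 8, 272); (GN, NULL, 3, 159); (UI, NULL, 1, NULL); (UI, NULL, 3, 52); (UI, NULL, 3, 222); (NULL, Carol, NULL, NULL); (NULL, Eve, NULL, NULL); (NULL, Eve, NULL, NULL); (NULL, Liam, NULL, NULL); (NULL, Omar, NULL, NULL); (NULL, Quinn, NULL, NULL); (NULL, Vik, NULL, NULL); (NULL, Wendy, NULL, NULL)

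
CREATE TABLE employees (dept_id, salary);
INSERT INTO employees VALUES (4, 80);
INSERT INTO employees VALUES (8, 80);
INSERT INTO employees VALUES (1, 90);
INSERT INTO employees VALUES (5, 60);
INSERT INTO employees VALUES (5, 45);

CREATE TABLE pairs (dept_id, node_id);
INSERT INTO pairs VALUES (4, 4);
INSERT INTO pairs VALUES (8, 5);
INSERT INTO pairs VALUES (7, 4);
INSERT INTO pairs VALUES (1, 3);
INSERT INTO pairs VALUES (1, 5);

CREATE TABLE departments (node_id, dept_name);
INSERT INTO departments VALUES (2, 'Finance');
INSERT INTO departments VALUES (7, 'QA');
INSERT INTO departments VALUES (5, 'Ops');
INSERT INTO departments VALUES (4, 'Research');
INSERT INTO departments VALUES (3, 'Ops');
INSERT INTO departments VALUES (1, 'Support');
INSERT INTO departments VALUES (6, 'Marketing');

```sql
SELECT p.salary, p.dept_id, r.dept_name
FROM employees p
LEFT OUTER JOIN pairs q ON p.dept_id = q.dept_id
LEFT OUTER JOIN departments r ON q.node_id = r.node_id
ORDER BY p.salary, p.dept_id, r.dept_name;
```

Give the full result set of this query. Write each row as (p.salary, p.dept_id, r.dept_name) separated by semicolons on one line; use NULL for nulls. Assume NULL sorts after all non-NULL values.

(45, 5, NULL); (60, 5, NULL); (80, 4, Research); (80, 8, Ops); (90, 1, Ops); (90, 1, Ops)

Joins associate left-to-right: employees LEFT JOIN pairs on dept_id gives 6 intermediate row(s).
Then LEFT JOIN `departments r` on node_id: each of those 6 rows is kept; rows whose q.node_id has no match in r get NULL for r's columns.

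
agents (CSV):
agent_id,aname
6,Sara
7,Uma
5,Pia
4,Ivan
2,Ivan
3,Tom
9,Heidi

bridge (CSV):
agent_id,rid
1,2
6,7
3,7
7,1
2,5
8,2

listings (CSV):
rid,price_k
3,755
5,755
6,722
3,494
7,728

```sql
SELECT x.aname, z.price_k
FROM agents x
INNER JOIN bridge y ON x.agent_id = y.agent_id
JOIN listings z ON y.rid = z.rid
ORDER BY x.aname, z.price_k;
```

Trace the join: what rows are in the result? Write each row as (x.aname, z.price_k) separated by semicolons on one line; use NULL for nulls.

Step 1 — x INNER JOIN y on agent_id → 4 row(s).
Then INNER JOIN `listings z` on rid: keep only rows whose y.rid appears in z.

(Ivan, 755); (Sara, 728); (Tom, 728)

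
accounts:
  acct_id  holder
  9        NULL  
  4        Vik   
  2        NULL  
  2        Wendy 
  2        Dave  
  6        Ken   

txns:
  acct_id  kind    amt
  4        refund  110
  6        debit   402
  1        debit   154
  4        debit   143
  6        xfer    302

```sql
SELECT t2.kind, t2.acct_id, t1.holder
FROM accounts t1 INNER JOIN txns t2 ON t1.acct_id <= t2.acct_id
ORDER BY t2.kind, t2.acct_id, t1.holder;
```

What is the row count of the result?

18

INNER JOIN keeps only pairs where the ON condition holds.
Matching on t1.acct_id <= t2.acct_id.
- t1 (acct_id=9) has no partner → excluded.
- t1 (acct_id=4) pairs with 4 row(s) of t2.
- t1 (acct_id=2) pairs with 4 row(s) of t2.
- t1 (acct_id=2) pairs with 4 row(s) of t2.
- t1 (acct_id=2) pairs with 4 row(s) of t2.
- t1 (acct_id=6) pairs with 2 row(s) of t2.
Total: 18 rows.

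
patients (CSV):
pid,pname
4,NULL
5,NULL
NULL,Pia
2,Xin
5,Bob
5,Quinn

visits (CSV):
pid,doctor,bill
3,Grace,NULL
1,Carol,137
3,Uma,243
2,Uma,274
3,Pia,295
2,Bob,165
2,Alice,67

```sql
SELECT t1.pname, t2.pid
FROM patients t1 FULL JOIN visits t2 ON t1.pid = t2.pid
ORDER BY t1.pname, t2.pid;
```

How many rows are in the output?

12

FULL OUTER JOIN keeps every row from both sides; unmatched rows get NULL for the other side's columns.
Matching on t1.pid = t2.pid. A NULL in a compared column never satisfies the condition.
- pid=4: no t2 row matches, row kept with t2 columns NULL.
- pid=5: no t2 row matches, row kept with t2 columns NULL.
- pid=NULL: no t2 row matches, row kept with t2 columns NULL.
- pid=2: 3 matching t2 row(s), so 3 row(s) emitted.
- pid=5: no t2 row matches, row kept with t2 columns NULL.
- pid=5: no t2 row matches, row kept with t2 columns NULL.
- 4 t2 row(s) had no t1 match → kept, t1 columns NULL.
Total: 3 matched + 9 padded = 12 rows.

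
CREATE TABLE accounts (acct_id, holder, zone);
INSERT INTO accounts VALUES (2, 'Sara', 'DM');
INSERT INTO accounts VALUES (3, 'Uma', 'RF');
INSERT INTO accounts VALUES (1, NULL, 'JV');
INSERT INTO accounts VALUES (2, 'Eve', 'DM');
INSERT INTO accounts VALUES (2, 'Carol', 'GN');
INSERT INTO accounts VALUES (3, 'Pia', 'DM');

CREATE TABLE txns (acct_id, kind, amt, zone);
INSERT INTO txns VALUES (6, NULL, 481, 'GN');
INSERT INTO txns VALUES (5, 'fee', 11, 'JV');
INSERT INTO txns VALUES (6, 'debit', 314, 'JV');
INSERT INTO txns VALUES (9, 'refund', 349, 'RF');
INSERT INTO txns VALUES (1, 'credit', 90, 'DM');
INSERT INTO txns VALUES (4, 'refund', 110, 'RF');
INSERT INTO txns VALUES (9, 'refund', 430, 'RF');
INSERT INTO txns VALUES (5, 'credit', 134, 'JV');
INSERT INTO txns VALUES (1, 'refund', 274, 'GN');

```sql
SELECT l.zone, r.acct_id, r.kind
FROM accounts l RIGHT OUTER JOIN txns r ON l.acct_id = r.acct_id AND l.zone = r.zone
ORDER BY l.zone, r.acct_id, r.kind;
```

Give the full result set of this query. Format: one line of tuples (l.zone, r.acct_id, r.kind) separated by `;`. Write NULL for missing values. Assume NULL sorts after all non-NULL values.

(NULL, 1, credit); (NULL, 1, refund); (NULL, 4, refund); (NULL, 5, credit); (NULL, 5, fee); (NULL, 6, debit); (NULL, 6, NULL); (NULL, 9, refund); (NULL, 9, refund)

RIGHT JOIN keeps every row from `txns`; unmatched rows get NULL for `accounts`'s columns.
Matching on l.acct_id = r.acct_id AND l.zone = r.zone.
- acct_id=2, zone=DM: no matching r row.
- acct_id=3, zone=RF: no matching r row.
- acct_id=1, zone=JV: no matching r row.
- acct_id=2, zone=DM: no matching r row.
- acct_id=2, zone=GN: no matching r row.
- acct_id=3, zone=DM: no matching r row.
- 9 row(s) from r found no l partner → padded with NULL.
After projecting and ordering:
l.zone | r.acct_id | r.kind
NULL | 1 | credit
NULL | 1 | refund
NULL | 4 | refund
NULL | 5 | credit
NULL | 5 | fee
NULL | 6 | debit
NULL | 6 | NULL
NULL | 9 | refund
NULL | 9 | refund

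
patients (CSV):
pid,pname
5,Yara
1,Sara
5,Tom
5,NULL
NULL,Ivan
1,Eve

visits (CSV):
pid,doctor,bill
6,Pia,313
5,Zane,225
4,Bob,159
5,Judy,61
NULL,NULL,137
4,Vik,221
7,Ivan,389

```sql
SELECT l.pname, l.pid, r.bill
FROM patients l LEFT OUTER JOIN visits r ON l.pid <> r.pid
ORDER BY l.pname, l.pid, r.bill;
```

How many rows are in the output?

25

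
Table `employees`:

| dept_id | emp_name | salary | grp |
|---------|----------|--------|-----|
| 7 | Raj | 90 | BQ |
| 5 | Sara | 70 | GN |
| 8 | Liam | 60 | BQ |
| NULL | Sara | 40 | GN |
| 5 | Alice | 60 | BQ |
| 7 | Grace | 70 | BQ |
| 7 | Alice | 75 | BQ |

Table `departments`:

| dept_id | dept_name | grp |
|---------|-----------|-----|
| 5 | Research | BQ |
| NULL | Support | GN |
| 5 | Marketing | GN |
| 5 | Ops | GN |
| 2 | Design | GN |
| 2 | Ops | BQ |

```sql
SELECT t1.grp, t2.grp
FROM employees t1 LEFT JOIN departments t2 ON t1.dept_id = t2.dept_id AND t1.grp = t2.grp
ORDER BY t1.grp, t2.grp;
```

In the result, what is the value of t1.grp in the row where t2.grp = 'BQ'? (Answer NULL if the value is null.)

LEFT JOIN keeps every row from `employees`; unmatched rows get NULL for `departments`'s columns.
Matching on t1.dept_id = t2.dept_id AND t1.grp = t2.grp. A NULL in a compared column never satisfies the condition.
- t1 (dept_id=7, grp=BQ) has no partner → padded with NULL.
- t1 (dept_id=5, grp=GN) pairs with 2 row(s) of t2.
- t1 (dept_id=8, grp=BQ) has no partner → padded with NULL.
- t1 (dept_id=NULL, grp=GN) has no partner → padded with NULL.
- t1 (dept_id=5, grp=BQ) pairs with 1 row(s) of t2.
- t1 (dept_id=7, grp=BQ) has no partner → padded with NULL.
- t1 (dept_id=7, grp=BQ) has no partner → padded with NULL.

BQ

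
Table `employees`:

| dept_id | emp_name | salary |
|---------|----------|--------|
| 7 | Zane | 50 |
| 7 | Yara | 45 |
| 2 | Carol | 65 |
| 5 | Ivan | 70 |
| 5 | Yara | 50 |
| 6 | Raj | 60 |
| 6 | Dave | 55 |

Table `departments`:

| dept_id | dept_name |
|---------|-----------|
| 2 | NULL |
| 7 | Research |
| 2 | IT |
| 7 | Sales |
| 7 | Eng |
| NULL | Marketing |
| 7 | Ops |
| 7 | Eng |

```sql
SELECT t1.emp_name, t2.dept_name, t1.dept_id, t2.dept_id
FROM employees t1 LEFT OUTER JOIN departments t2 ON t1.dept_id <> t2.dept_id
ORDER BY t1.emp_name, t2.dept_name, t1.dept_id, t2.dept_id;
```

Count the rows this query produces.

37

LEFT JOIN keeps every row from `employees`; unmatched rows get NULL for `departments`'s columns.
Matching on t1.dept_id <> t2.dept_id. A NULL in a compared column never satisfies the condition.
- dept_id=7: 2 matching t2 row(s), so 2 row(s) emitted.
- dept_id=7: 2 matching t2 row(s), so 2 row(s) emitted.
- dept_id=2: 5 matching t2 row(s), so 5 row(s) emitted.
- dept_id=5: 7 matching t2 row(s), so 7 row(s) emitted.
- dept_id=5: 7 matching t2 row(s), so 7 row(s) emitted.
- dept_id=6: 7 matching t2 row(s), so 7 row(s) emitted.
- dept_id=6: 7 matching t2 row(s), so 7 row(s) emitted.
Total: 37 rows.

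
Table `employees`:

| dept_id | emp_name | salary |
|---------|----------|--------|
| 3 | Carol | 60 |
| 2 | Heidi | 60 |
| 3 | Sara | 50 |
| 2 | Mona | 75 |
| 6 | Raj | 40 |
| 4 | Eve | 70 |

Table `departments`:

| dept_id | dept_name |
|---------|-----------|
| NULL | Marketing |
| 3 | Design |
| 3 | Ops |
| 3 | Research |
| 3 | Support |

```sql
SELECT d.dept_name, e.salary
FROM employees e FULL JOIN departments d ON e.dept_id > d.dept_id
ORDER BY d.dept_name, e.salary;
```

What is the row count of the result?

FULL OUTER JOIN keeps every row from both sides; unmatched rows get NULL for the other side's columns.
Matching on e.dept_id > d.dept_id. A NULL in a compared column never satisfies the condition.
- e[0] dept_id=3 → no match; kept with NULLs on the d side.
- e[1] dept_id=2 → no match; kept with NULLs on the d side.
- e[2] dept_id=3 → no match; kept with NULLs on the d side.
- e[3] dept_id=2 → no match; kept with NULLs on the d side.
- e[4] dept_id=6 → 4 match(es) in d → 4 row(s).
- e[5] dept_id=4 → 4 match(es) in d → 4 row(s).
- plus 1 unmatched d row(s), each kept with NULL e columns.
Total: 8 matched + 5 padded = 13 rows.

13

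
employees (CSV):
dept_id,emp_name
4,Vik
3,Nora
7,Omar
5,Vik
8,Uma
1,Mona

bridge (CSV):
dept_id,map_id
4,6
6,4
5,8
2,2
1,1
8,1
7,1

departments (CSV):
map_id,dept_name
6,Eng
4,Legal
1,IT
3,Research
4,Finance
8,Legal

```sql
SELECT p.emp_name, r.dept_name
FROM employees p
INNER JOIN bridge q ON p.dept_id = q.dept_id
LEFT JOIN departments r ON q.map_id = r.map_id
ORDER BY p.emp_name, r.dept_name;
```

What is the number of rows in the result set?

Joins associate left-to-right: employees INNER JOIN bridge on dept_id gives 5 intermediate row(s).
Then LEFT JOIN `departments r` on map_id: each of those 5 rows is kept; rows whose q.map_id has no match in r get NULL for r's columns.
Result: 5 row(s).

5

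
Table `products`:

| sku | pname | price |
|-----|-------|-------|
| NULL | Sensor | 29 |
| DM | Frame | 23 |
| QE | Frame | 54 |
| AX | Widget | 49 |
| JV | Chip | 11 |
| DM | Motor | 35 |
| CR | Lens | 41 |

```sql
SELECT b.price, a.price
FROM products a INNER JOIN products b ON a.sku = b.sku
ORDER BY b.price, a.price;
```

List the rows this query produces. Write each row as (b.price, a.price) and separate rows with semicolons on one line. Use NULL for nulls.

INNER JOIN keeps only pairs where the ON condition holds.
Matching on a.sku = b.sku. A NULL in a compared column never satisfies the condition.
- a (sku=NULL) has no partner → excluded.
- a (sku=DM) pairs with 2 row(s) of b.
- a (sku=QE) pairs with 1 row(s) of b.
- a (sku=AX) pairs with 1 row(s) of b.
- a (sku=JV) pairs with 1 row(s) of b.
- a (sku=DM) pairs with 2 row(s) of b.
- a (sku=CR) pairs with 1 row(s) of b.
After projecting and ordering:
b.price | a.price
11 | 11
23 | 23
23 | 35
35 | 23
35 | 35
41 | 41
49 | 49
54 | 54

(11, 11); (23, 23); (23, 35); (35, 23); (35, 35); (41, 41); (49, 49); (54, 54)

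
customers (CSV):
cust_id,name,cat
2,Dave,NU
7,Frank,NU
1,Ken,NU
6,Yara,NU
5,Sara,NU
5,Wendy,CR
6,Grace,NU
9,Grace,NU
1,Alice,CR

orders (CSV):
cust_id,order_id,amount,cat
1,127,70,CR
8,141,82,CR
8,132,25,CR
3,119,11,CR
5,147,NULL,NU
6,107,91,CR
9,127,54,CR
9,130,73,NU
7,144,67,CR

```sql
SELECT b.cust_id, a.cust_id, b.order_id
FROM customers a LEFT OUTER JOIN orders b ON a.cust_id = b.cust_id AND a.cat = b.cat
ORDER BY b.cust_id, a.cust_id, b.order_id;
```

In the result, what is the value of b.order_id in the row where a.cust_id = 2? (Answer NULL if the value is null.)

LEFT JOIN keeps every row from `customers`; unmatched rows get NULL for `orders`'s columns.
Matching on a.cust_id = b.cust_id AND a.cat = b.cat.
- a row (cust_id=2, cat=NU): no match → kept, b columns NULL.
- a row (cust_id=7, cat=NU): no match → kept, b columns NULL.
- a row (cust_id=1, cat=NU): no match → kept, b columns NULL.
- a row (cust_id=6, cat=NU): no match → kept, b columns NULL.
- a row (cust_id=5, cat=NU): matches 1 b row(s) → 1 output row(s).
- a row (cust_id=5, cat=CR): no match → kept, b columns NULL.
- a row (cust_id=6, cat=NU): no match → kept, b columns NULL.
- a row (cust_id=9, cat=NU): matches 1 b row(s) → 1 output row(s).
- a row (cust_id=1, cat=CR): matches 1 b row(s) → 1 output row(s).

NULL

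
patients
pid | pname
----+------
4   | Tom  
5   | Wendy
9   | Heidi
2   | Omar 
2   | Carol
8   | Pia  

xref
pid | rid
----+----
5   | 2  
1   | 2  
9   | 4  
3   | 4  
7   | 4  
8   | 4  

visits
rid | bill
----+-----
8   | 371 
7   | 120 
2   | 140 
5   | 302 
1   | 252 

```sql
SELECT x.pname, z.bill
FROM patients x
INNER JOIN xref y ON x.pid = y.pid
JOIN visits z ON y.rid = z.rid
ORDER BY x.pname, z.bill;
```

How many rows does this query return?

1

Step 1 — x INNER JOIN y on pid → 3 row(s).
Then INNER JOIN `visits z` on rid: keep only rows whose y.rid appears in z.
Result: 1 row(s).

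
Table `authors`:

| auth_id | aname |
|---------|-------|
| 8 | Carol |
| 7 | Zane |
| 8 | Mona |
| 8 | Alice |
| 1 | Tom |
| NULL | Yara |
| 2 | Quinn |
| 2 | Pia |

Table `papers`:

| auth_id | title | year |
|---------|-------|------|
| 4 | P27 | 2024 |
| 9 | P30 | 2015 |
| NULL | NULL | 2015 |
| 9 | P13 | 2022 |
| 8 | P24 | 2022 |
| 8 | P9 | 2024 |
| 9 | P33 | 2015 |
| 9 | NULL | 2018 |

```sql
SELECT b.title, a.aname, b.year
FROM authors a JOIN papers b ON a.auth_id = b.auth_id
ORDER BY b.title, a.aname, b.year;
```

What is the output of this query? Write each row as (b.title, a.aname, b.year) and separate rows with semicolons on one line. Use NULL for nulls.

INNER JOIN keeps only pairs where the ON condition holds.
Matching on a.auth_id = b.auth_id. A NULL in a compared column never satisfies the condition.
- a[0] auth_id=8 → 2 match(es) in b → 2 row(s).
- a[1] auth_id=7 → no match; dropped.
- a[2] auth_id=8 → 2 match(es) in b → 2 row(s).
- a[3] auth_id=8 → 2 match(es) in b → 2 row(s).
- a[4] auth_id=1 → no match; dropped.
- a[5] auth_id=NULL → no match; dropped.
- a[6] auth_id=2 → no match; dropped.
- a[7] auth_id=2 → no match; dropped.
After projecting and ordering:
b.title | a.aname | b.year
P24 | Alice | 2022
P24 | Carol | 2022
P24 | Mona | 2022
P9 | Alice | 2024
P9 | Carol | 2024
P9 | Mona | 2024

(P24, Alice, 2022); (P24, Carol, 2022); (P24, Mona, 2022); (P9, Alice, 2024); (P9, Carol, 2024); (P9, Mona, 2024)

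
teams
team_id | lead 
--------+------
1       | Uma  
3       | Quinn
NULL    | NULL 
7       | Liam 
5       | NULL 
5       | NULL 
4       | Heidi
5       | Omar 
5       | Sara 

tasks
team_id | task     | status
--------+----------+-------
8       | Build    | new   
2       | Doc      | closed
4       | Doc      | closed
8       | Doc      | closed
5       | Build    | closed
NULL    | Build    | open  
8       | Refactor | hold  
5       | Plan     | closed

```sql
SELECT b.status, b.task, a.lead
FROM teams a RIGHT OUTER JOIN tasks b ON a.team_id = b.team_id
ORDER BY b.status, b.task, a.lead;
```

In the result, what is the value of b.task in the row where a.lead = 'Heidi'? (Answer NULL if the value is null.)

RIGHT JOIN keeps every row from `tasks`; unmatched rows get NULL for `teams`'s columns.
Matching on a.team_id = b.team_id. A NULL in a compared column never satisfies the condition.
- a (team_id=1) has no partner in b.
- a (team_id=3) has no partner in b.
- a (team_id=NULL) has no partner in b.
- a (team_id=7) has no partner in b.
- a (team_id=5) pairs with 2 row(s) of b.
- a (team_id=5) pairs with 2 row(s) of b.
- a (team_id=4) pairs with 1 row(s) of b.
- a (team_id=5) pairs with 2 row(s) of b.
- a (team_id=5) pairs with 2 row(s) of b.
- 5 row(s) from b found no a partner → padded with NULL.

Doc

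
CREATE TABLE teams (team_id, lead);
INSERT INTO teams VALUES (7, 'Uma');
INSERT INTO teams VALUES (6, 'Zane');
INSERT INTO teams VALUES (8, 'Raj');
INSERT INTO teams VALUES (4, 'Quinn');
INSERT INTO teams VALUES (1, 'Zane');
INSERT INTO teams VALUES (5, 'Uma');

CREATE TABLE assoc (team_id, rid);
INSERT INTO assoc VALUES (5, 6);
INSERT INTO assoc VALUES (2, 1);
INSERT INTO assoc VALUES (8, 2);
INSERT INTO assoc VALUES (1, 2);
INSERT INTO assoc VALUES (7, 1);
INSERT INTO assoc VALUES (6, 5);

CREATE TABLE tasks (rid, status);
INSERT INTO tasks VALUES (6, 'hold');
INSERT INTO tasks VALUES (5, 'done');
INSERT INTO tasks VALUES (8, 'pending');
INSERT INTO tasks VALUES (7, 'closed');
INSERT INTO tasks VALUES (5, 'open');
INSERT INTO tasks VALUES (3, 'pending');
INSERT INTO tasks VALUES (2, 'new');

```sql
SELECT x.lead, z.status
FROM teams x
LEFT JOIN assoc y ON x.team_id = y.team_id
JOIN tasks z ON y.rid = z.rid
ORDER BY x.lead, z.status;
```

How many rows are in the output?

Evaluate left to right. First `teams x LEFT JOIN assoc y` on team_id: 6 row(s).
Then INNER JOIN `tasks z` on rid: keep only rows whose y.rid appears in z.
Result: 5 row(s).

5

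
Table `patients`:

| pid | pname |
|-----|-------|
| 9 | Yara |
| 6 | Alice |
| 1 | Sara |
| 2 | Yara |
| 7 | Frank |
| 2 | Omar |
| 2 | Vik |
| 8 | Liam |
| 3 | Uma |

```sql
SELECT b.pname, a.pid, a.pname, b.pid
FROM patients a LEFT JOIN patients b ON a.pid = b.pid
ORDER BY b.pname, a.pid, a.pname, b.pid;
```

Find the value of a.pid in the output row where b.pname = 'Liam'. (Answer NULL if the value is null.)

LEFT JOIN keeps every row from `patients a`; unmatched rows get NULL for `patients b`'s columns.
Matching on a.pid = b.pid.
Matched pairs: 15; unmatched a rows kept: 0.

8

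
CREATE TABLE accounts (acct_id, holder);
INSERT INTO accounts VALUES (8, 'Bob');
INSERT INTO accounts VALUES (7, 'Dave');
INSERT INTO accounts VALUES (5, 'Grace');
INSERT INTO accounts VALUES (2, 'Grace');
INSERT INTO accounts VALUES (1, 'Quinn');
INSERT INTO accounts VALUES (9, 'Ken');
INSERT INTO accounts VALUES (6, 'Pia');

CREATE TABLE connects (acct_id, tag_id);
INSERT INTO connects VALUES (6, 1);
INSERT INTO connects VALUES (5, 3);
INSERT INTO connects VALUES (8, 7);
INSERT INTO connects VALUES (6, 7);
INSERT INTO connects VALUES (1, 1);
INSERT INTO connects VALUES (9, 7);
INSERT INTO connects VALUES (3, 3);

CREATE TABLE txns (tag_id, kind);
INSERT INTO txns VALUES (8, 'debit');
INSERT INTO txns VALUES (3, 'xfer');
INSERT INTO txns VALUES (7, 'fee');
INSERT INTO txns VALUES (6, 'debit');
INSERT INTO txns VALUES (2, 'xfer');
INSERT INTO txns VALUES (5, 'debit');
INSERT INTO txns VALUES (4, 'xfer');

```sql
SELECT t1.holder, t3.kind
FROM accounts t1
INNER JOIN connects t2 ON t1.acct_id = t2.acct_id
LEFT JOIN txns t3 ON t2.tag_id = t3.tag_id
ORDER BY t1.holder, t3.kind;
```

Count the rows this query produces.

Joins associate left-to-right: accounts INNER JOIN connects on acct_id gives 6 intermediate row(s).
Then LEFT JOIN `txns t3` on tag_id: each of those 6 rows is kept; rows whose t2.tag_id has no match in t3 get NULL for t3's columns.
Result: 6 row(s).

6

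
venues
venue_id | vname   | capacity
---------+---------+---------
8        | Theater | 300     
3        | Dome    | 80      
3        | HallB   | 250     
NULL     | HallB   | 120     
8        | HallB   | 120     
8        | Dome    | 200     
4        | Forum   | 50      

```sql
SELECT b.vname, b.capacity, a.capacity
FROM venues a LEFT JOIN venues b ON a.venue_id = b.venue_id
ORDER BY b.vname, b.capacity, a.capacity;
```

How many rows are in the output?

LEFT JOIN keeps every row from `venues a`; unmatched rows get NULL for `venues b`'s columns.
Matching on a.venue_id = b.venue_id. A NULL in a compared column never satisfies the condition.
- venue_id=8: 3 matching b row(s), so 3 row(s) emitted.
- venue_id=3: 2 matching b row(s), so 2 row(s) emitted.
- venue_id=3: 2 matching b row(s), so 2 row(s) emitted.
- venue_id=NULL: no b row matches, row kept with b columns NULL.
- venue_id=8: 3 matching b row(s), so 3 row(s) emitted.
- venue_id=8: 3 matching b row(s), so 3 row(s) emitted.
- venue_id=4: 1 matching b row(s), so 1 row(s) emitted.
Total: 14 matched + 1 padded = 15 rows.

15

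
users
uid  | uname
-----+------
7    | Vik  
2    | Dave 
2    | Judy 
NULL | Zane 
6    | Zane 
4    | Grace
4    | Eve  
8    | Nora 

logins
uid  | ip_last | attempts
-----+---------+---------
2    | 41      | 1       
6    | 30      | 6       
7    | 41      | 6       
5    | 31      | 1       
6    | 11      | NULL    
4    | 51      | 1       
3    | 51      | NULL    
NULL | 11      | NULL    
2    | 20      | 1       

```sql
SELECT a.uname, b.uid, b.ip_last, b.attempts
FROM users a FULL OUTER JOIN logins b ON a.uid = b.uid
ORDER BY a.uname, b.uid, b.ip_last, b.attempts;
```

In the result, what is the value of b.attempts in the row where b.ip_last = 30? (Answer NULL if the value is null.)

6

FULL OUTER JOIN keeps every row from both sides; unmatched rows get NULL for the other side's columns.
Matching on a.uid = b.uid. A NULL in a compared column never satisfies the condition.
Matched pairs: 9; unmatched a rows kept: 2; unmatched b rows kept: 3.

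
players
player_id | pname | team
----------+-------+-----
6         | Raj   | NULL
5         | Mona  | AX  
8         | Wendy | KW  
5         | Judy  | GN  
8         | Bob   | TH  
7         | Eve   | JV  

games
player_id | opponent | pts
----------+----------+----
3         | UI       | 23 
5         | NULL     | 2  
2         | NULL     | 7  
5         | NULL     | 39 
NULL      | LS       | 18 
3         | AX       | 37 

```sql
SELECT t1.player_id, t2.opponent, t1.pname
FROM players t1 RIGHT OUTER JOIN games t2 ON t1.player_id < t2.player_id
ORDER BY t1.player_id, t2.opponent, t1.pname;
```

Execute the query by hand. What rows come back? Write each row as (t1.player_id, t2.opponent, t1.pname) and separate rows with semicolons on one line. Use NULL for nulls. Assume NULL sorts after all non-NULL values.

RIGHT JOIN keeps every row from `games`; unmatched rows get NULL for `players`'s columns.
Matching on t1.player_id < t2.player_id. A NULL in a compared column never satisfies the condition.
- t1[0] player_id=6 → no match.
- t1[1] player_id=5 → no match.
- t1[2] player_id=8 → no match.
- t1[3] player_id=5 → no match.
- t1[4] player_id=8 → no match.
- t1[5] player_id=7 → no match.
- plus 6 unmatched t2 row(s), each kept with NULL t1 columns.
After projecting and ordering:
t1.player_id | t2.opponent | t1.pname
NULL | AX | NULL
NULL | LS | NULL
NULL | UI | NULL
NULL | NULL | NULL
NULL | NULL | NULL
NULL | NULL | NULL

(NULL, AX, NULL); (NULL, LS, NULL); (NULL, UI, NULL); (NULL, NULL, NULL); (NULL, NULL, NULL); (NULL, NULL, NULL)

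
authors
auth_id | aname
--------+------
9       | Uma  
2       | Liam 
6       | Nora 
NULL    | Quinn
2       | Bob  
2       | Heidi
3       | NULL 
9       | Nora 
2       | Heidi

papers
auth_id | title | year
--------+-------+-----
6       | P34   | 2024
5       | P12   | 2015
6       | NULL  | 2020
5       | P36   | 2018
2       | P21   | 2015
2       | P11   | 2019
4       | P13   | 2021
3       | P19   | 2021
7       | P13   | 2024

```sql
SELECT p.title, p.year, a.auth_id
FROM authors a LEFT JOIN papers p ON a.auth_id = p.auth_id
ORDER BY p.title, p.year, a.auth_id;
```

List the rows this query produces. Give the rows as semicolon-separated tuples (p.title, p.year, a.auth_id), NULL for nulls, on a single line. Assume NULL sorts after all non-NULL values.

(P11, 2019, 2); (P11, 2019, 2); (P11, 2019, 2); (P11, 2019, 2); (P19, 2021, 3); (P21, 2015, 2); (P21, 2015, 2); (P21, 2015, 2); (P21, 2015, 2); (P34, 2024, 6); (NULL, 2020, 6); (NULL, NULL, 9); (NULL, NULL, 9); (NULL, NULL, NULL)

LEFT JOIN keeps every row from `authors`; unmatched rows get NULL for `papers`'s columns.
Matching on a.auth_id = p.auth_id. A NULL in a compared column never satisfies the condition.
- a (auth_id=9) has no partner → padded with NULL.
- a (auth_id=2) pairs with 2 row(s) of p.
- a (auth_id=6) pairs with 2 row(s) of p.
- a (auth_id=NULL) has no partner → padded with NULL.
- a (auth_id=2) pairs with 2 row(s) of p.
- a (auth_id=2) pairs with 2 row(s) of p.
- a (auth_id=3) pairs with 1 row(s) of p.
- a (auth_id=9) has no partner → padded with NULL.
- a (auth_id=2) pairs with 2 row(s) of p.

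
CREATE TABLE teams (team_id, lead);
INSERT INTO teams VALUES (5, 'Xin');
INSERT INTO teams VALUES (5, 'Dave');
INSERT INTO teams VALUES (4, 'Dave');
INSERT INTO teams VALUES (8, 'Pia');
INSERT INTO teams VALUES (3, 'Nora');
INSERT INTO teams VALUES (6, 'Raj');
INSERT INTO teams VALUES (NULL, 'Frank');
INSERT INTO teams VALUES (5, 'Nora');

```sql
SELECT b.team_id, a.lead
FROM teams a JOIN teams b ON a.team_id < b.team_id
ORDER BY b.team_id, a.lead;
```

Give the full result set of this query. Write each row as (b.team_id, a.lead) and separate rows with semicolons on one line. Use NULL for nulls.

(4, Nora); (5, Dave); (5, Dave); (5, Dave); (5, Nora); (5, Nora); (5, Nora); (6, Dave); (6, Dave); (6, Nora); (6, Nora); (6, Xin); (8, Dave); (8, Dave); (8, Nora); (8, Nora); (8, Raj); (8, Xin)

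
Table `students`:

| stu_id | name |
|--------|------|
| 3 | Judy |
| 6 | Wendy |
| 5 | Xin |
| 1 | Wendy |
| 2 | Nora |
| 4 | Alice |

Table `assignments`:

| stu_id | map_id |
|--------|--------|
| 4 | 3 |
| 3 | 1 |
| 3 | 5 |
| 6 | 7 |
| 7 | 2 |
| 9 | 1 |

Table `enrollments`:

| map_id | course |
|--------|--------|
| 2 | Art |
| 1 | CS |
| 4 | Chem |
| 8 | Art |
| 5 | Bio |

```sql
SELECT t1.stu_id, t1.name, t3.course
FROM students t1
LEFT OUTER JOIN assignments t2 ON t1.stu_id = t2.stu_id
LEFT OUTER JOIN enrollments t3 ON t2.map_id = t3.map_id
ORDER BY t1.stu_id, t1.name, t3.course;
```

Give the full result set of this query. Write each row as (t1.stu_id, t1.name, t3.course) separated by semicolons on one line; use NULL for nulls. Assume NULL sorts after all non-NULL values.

(1, Wendy, NULL); (2, Nora, NULL); (3, Judy, Bio); (3, Judy, CS); (4, Alice, NULL); (5, Xin, NULL); (6, Wendy, NULL)

Step 1 — t1 LEFT JOIN t2 on stu_id → 7 row(s).
Then LEFT JOIN `enrollments t3` on map_id: each of those 7 rows is kept; rows whose t2.map_id has no match in t3 get NULL for t3's columns.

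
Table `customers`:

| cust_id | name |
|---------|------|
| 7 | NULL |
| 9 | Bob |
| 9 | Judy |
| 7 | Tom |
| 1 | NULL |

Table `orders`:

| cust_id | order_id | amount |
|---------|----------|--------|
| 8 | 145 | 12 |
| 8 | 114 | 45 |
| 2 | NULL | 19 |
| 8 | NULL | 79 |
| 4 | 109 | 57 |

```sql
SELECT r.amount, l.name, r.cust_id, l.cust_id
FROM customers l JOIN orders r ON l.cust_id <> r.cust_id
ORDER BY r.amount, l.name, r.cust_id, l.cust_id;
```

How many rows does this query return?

25

INNER JOIN keeps only pairs where the ON condition holds.
Matching on l.cust_id <> r.cust_id.
Matched pairs: 25.
Total: 25 rows.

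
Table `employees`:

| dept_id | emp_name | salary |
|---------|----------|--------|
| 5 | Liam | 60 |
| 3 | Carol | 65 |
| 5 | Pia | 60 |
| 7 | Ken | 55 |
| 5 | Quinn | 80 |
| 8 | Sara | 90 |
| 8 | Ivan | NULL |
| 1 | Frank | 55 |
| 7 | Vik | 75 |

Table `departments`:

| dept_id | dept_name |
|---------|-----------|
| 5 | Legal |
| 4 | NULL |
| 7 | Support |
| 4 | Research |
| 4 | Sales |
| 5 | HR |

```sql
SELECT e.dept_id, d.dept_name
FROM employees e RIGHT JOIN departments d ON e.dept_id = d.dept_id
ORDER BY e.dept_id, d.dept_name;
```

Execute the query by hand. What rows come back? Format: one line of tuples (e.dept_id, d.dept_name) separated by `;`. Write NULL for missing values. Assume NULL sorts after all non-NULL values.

RIGHT JOIN keeps every row from `departments`; unmatched rows get NULL for `employees`'s columns.
Matching on e.dept_id = d.dept_id.
- e (dept_id=5) pairs with 2 row(s) of d.
- e (dept_id=3) has no partner in d.
- e (dept_id=5) pairs with 2 row(s) of d.
- e (dept_id=7) pairs with 1 row(s) of d.
- e (dept_id=5) pairs with 2 row(s) of d.
- e (dept_id=8) has no partner in d.
- e (dept_id=8) has no partner in d.
- e (dept_id=1) has no partner in d.
- e (dept_id=7) pairs with 1 row(s) of d.
- plus 3 unmatched d row(s), each kept with NULL e columns.

(5, HR); (5, HR); (5, HR); (5, Legal); (5, Legal); (5, Legal); (7, Support); (7, Support); (NULL, Research); (NULL, Sales); (NULL, NULL)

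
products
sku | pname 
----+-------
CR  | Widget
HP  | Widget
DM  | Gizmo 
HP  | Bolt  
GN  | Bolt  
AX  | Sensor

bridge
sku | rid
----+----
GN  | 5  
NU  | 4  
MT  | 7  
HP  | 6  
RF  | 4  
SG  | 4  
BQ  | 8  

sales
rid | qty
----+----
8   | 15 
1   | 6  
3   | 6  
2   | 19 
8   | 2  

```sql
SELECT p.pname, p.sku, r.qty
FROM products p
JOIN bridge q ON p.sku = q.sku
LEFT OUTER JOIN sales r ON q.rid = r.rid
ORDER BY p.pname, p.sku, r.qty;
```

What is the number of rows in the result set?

Step 1 — p INNER JOIN q on sku → 3 row(s).
Then LEFT JOIN `sales r` on rid: each of those 3 rows is kept; rows whose q.rid has no match in r get NULL for r's columns.
Result: 3 row(s).

3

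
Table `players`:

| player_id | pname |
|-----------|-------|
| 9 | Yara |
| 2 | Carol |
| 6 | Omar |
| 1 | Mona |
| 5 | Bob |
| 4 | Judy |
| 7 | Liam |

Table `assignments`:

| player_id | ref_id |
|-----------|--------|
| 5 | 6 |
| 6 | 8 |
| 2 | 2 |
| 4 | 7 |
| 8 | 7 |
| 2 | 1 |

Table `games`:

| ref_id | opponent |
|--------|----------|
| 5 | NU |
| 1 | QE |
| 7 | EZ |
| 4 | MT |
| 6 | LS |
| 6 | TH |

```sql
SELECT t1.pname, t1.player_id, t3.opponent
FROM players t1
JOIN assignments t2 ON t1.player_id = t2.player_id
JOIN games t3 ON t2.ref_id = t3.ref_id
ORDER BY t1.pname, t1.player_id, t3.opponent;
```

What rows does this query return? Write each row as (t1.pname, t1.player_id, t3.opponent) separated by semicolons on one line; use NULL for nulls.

(Bob, 5, LS); (Bob, 5, TH); (Carol, 2, QE); (Judy, 4, EZ)

Step 1 — t1 INNER JOIN t2 on player_id → 5 row(s).
Then INNER JOIN `games t3` on ref_id: keep only rows whose t2.ref_id appears in t3.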